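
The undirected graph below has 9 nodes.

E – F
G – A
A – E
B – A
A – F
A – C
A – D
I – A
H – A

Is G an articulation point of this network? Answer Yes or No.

Even without G, every remaining node can still reach every other (the residual graph is connected), so G is not a cut vertex.

No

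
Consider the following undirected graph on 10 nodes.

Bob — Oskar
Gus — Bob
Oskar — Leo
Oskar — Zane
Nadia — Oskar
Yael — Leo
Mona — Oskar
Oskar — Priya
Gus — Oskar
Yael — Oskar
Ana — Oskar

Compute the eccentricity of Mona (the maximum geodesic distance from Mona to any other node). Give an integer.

2

Distances from Mona: Ana:2, Bob:2, Gus:2, Leo:2, Nadia:2, Oskar:1, Priya:2, Yael:2, Zane:2.
The largest is 2 (to Priya, Leo, Gus, Zane, Bob, Nadia, Ana, and Yael), so the eccentricity of Mona is 2.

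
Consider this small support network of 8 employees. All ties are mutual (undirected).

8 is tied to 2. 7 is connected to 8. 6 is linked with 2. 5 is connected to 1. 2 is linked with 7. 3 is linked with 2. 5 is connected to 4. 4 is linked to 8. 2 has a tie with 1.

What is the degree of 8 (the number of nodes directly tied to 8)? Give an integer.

3

8 is directly tied to 2, 4, and 7. That is 3 neighbors, so the degree of 8 is 3.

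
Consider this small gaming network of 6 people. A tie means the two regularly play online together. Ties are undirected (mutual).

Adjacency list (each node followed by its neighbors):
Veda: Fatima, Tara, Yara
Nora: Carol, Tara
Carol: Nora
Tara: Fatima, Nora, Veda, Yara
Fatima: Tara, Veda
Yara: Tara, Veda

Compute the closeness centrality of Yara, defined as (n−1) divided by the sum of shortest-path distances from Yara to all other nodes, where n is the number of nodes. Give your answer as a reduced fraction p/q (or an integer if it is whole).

Distances from Yara: Carol:3, Fatima:2, Nora:2, Tara:1, Veda:1. Sum = 9.
n = 6, so closeness = 5/9.

5/9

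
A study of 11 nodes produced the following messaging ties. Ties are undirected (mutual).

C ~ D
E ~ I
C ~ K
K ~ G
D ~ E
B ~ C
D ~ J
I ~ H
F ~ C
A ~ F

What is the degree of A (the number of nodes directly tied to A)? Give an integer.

A is directly tied to F. That is 1 neighbor, so the degree of A is 1.

1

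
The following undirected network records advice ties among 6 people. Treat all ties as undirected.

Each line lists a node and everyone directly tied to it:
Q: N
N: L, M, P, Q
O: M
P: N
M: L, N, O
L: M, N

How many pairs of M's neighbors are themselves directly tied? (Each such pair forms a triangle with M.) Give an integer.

1

M's neighbors: L, N, and O.
Neighbor pairs that are themselves tied: M–L–N. Each forms one triangle with M, for 1 in total.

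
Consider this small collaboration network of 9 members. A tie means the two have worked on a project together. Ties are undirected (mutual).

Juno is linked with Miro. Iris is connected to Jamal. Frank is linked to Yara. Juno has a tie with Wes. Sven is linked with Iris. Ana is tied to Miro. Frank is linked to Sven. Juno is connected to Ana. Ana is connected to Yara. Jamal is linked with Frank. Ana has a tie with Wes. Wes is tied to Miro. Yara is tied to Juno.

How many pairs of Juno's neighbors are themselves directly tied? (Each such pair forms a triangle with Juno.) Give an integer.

4

Juno's neighbors: Ana, Miro, Wes, and Yara.
Neighbor pairs that are themselves tied: Juno–Ana–Miro; Juno–Ana–Wes; Juno–Ana–Yara; Juno–Miro–Wes. Each forms one triangle with Juno, for 4 in total.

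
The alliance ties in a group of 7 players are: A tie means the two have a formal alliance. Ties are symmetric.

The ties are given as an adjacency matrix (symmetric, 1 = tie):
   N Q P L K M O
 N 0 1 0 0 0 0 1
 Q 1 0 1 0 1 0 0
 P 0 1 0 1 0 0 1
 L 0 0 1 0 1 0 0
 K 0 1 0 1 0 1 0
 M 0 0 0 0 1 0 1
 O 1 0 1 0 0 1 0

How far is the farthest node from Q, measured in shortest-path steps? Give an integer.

2

Distances from Q: K:1, L:2, M:2, N:1, O:2, P:1.
The largest is 2 (to O, L, and M), so the eccentricity of Q is 2.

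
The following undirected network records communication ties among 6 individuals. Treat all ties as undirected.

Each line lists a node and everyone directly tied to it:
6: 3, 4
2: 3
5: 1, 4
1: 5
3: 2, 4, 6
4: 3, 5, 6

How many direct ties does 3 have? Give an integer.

3

3 is directly tied to 2, 4, and 6. That is 3 neighbors, so the degree of 3 is 3.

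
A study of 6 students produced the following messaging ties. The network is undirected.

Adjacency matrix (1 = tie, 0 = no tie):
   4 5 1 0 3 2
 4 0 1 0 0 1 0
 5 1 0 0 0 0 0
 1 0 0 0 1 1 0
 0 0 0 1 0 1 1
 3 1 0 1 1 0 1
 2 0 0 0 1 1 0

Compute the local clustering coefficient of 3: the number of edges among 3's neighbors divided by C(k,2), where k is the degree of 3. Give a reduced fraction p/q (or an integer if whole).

1/3

3's neighbors: 0, 1, 2, and 4 (k = 4).
Possible neighbor pairs: C(4,2) = 6. Edges among them: 0–1, 0–2 → e = 2.
Clustering(3) = 2/6 = 1/3.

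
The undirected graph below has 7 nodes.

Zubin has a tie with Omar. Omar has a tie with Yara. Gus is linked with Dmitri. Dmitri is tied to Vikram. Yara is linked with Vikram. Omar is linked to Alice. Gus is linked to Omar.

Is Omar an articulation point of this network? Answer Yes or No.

Removing Omar leaves {Dmitri, Gus, Vikram, and Yara} with no path to {Zubin}, so the network splits into 3 components. Omar is a cut vertex.

Yes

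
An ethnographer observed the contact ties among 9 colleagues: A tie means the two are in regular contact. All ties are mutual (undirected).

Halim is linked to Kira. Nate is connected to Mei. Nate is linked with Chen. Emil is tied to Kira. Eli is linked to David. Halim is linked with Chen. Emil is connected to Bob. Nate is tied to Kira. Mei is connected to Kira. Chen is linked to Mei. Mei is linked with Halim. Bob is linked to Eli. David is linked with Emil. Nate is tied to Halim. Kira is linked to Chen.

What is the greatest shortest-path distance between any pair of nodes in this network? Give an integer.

4

Eccentricity of each node (its greatest distance to any other): Bob:3, Chen:4, David:3, Eli:4, Emil:2, Halim:4, Kira:3, Mei:4, Nate:4.
The maximum eccentricity is 4, realized for instance by the pair Eli–Nate via Eli – Bob – Emil – Kira – Nate. So the diameter is 4.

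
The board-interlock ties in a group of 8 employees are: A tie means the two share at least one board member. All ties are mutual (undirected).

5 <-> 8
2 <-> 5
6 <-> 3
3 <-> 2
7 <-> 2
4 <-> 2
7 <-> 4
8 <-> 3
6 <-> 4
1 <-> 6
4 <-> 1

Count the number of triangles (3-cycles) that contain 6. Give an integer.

1

6's neighbors: 1, 3, and 4.
Neighbor pairs that are themselves tied: 6–1–4. Each forms one triangle with 6, for 1 in total.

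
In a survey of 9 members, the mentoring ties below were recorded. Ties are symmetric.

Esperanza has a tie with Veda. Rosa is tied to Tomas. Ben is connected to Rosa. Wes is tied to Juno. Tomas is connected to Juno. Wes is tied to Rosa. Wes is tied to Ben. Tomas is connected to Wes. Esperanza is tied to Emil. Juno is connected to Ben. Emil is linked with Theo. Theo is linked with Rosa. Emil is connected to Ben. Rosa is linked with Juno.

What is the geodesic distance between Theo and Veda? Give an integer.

One shortest route is Theo – Emil – Esperanza – Veda, which uses 3 edges, and at distance 2 from Theo we only reach {Ben, Esperanza, Juno, Tomas, Wes}, which does not include Veda. So d(Theo,Veda) = 3.

3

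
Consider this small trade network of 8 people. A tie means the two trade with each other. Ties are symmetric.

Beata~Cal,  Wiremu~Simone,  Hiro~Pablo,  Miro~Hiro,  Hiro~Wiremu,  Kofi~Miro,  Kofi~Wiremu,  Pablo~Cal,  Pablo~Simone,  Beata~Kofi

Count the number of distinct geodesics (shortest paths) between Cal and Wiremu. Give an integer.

The shortest distance is 3. The length-3 paths are: Cal–Pablo–Simone–Wiremu; Cal–Beata–Kofi–Wiremu; Cal–Pablo–Hiro–Wiremu.
That gives 3 distinct shortest paths.

3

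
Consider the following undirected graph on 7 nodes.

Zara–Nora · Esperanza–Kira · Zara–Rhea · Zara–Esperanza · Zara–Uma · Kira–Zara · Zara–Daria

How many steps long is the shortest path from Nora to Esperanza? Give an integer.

One shortest route is Nora – Zara – Esperanza, which uses 2 edges, and Nora and Esperanza are not directly tied, so nothing shorter exists. So d(Nora,Esperanza) = 2.

2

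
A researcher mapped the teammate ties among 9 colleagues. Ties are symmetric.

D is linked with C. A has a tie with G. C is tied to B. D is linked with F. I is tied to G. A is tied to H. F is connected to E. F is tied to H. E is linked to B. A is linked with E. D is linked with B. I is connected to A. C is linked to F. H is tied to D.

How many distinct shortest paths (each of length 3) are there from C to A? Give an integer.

The shortest distance is 3. The length-3 paths are: C–F–H–A; C–D–H–A; C–B–E–A; C–F–E–A.
That gives 4 distinct shortest paths.

4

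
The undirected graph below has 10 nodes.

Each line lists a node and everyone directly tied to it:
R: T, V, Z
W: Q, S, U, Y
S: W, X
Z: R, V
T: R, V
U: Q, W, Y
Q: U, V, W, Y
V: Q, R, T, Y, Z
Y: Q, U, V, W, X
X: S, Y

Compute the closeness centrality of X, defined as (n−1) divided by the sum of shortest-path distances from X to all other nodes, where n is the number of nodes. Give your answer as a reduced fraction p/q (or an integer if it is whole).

9/19

Distances from X: Q:2, R:3, S:1, T:3, U:2, V:2, W:2, Y:1, Z:3. Sum = 19.
n = 10, so closeness = 9/19.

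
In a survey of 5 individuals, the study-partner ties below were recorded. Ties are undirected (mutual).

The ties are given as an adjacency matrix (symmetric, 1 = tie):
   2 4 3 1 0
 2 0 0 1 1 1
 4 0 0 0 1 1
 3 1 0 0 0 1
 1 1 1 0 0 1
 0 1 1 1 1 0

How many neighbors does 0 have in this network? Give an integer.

0 is directly tied to 1, 2, 3, and 4. That is 4 neighbors, so the degree of 0 is 4.

4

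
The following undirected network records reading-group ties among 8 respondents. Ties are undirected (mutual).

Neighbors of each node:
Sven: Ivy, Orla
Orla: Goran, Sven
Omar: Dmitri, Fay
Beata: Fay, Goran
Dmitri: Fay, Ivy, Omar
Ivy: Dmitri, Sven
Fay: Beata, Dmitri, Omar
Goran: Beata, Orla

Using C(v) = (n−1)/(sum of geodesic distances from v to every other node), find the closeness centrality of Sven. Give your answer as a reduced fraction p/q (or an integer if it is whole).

7/15

Distances from Sven: Beata:3, Dmitri:2, Fay:3, Goran:2, Ivy:1, Omar:3, Orla:1. Sum = 15.
n = 8, so closeness = 7/15.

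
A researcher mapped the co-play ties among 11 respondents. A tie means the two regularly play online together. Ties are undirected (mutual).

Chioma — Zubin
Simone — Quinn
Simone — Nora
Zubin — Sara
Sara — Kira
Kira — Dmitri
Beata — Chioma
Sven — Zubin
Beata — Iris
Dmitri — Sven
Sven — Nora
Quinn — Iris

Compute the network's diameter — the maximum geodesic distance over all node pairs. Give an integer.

Eccentricity of each node (its greatest distance to any other): Beata:4, Chioma:4, Dmitri:5, Iris:5, Kira:5, Nora:4, Quinn:5, Sara:5, Simone:4, Sven:4, Zubin:4.
The maximum eccentricity is 5, realized for instance by the pair Iris–Dmitri via Iris – Beata – Chioma – Zubin – Sven – Dmitri. So the diameter is 5.

5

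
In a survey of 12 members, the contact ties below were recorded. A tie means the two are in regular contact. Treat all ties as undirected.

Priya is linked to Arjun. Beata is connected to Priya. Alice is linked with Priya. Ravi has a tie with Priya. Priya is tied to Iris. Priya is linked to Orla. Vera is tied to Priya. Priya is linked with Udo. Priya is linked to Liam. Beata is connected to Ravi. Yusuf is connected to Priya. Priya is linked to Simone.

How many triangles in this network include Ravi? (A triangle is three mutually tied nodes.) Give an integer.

Ravi's neighbors: Beata and Priya.
Neighbor pairs that are themselves tied: Ravi–Beata–Priya. Each forms one triangle with Ravi, for 1 in total.

1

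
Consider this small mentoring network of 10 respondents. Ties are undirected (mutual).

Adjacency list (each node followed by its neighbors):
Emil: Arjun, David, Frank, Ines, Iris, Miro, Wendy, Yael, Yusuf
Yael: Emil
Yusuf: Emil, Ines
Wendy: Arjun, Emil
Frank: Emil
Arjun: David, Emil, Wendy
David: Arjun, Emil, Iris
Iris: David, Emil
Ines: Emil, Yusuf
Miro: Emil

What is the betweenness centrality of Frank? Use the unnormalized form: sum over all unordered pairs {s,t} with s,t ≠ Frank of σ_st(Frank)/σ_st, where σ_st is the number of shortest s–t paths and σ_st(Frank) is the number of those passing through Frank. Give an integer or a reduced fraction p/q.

0

No shortest path between any pair of other nodes passes through Frank.
Summing the contributions gives betweenness(Frank) = 0.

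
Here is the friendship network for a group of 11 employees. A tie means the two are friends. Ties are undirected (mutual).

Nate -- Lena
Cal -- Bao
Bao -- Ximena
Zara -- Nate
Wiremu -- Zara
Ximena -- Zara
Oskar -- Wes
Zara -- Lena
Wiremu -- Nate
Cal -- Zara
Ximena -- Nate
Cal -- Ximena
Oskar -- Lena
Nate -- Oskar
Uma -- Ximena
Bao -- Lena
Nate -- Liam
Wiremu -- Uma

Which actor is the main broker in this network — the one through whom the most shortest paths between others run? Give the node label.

Nate

Unnormalized betweenness of each node: Bao:23/15, Cal:1/2, Lena:17/3, Liam:0, Nate:189/10, Oskar:9, Uma:1/2, Wes:0, Wiremu:29/10, Ximena:253/30, Zara:167/30.
Nate has the largest value, 189/10, making it the main broker — the node through which the most shortest paths run.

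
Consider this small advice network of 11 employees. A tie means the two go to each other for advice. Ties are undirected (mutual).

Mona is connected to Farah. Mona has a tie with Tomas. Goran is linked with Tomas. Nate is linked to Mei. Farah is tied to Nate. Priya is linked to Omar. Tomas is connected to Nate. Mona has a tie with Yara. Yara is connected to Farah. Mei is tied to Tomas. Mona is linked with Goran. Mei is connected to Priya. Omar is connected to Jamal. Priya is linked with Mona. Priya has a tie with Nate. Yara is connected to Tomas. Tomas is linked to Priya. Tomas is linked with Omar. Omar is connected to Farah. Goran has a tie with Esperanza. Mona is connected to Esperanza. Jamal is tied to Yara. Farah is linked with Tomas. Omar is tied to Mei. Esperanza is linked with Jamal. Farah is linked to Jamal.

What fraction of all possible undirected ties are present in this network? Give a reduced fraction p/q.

26/55

There are 26 edges and 11 nodes, so the maximum possible is C(11,2) = 55.
Density = 26/55.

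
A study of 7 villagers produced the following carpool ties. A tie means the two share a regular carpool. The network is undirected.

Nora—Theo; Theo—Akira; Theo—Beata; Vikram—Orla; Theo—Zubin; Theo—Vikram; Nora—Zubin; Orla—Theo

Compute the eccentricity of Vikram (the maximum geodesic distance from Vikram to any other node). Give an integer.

Distances from Vikram: Akira:2, Beata:2, Nora:2, Orla:1, Theo:1, Zubin:2.
The largest is 2 (to Zubin, Beata, Nora, and Akira), so the eccentricity of Vikram is 2.

2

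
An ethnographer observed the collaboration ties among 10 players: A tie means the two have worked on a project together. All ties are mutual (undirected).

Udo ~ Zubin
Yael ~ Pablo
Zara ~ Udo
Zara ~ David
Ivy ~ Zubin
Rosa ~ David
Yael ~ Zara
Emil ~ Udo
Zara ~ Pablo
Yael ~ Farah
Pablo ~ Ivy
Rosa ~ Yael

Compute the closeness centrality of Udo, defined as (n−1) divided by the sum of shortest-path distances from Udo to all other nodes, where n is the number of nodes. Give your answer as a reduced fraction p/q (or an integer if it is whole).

9/17

Distances from Udo: David:2, Emil:1, Farah:3, Ivy:2, Pablo:2, Rosa:3, Yael:2, Zara:1, Zubin:1. Sum = 17.
n = 10, so closeness = 9/17.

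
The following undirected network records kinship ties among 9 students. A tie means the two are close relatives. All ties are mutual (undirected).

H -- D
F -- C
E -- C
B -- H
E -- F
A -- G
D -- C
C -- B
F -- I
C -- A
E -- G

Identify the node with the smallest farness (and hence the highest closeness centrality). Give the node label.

Farness (sum of distances to all others) for each node — A:16, B:16, C:11, D:16, E:14, F:14, G:19, H:21, I:21.
The smallest farness is 11, for C, so C has the highest closeness.

C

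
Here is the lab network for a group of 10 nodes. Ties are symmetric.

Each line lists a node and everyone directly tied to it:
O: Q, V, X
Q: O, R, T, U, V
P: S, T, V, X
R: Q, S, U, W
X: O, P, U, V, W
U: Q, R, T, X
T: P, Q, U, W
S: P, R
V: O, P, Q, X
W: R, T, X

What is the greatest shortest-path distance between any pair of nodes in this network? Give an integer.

3

Eccentricity of each node (its greatest distance to any other): O:3, P:2, Q:2, R:2, S:3, T:2, U:2, V:2, W:2, X:2.
The maximum eccentricity is 3, realized for instance by the pair S–O via S – P – V – O. So the diameter is 3.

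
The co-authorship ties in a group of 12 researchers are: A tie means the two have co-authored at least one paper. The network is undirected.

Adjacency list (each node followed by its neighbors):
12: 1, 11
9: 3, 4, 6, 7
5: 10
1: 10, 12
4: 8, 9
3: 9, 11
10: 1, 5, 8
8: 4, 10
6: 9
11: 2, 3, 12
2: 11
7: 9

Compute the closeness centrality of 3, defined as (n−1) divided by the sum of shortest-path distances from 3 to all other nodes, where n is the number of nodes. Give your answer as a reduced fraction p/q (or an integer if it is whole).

Distances from 3: 1:3, 2:2, 4:2, 5:5, 6:2, 7:2, 8:3, 9:1, 10:4, 11:1, 12:2. Sum = 27.
n = 12, so closeness = 11/27.

11/27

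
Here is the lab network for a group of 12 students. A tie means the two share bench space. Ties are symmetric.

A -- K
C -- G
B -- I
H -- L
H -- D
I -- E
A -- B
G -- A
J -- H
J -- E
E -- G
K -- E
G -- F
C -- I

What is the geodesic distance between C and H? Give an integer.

4

One shortest route is C – G – E – J – H, which uses 4 edges, and at distance 3 from C we only reach {J, K}, which does not include H. So d(C,H) = 4.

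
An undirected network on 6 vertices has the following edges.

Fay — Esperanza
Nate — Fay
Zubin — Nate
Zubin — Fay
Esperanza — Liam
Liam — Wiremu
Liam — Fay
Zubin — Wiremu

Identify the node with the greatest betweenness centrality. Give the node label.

Unnormalized betweenness of each node: Esperanza:0, Fay:7/2, Liam:3/2, Nate:0, Wiremu:1/2, Zubin:3/2.
Fay has the largest value, 7/2, making it the main broker — the node through which the most shortest paths run.

Fay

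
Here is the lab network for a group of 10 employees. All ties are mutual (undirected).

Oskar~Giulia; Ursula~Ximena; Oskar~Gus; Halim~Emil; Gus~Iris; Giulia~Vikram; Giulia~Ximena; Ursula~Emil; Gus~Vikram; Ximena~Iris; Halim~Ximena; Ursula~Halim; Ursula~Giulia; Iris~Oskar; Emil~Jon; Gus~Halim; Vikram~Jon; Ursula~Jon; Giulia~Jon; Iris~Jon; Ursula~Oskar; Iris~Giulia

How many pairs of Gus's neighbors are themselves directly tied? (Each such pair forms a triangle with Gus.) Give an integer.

1

Gus's neighbors: Halim, Iris, Oskar, and Vikram.
Neighbor pairs that are themselves tied: Gus–Iris–Oskar. Each forms one triangle with Gus, for 1 in total.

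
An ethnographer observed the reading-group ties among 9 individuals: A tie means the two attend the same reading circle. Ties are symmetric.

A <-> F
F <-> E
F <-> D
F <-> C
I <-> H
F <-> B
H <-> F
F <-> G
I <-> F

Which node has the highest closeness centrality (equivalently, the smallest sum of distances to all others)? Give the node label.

Farness (sum of distances to all others) for each node — A:15, B:15, C:15, D:15, E:15, F:8, G:15, H:14, I:14.
The smallest farness is 8, for F, so F has the highest closeness.

F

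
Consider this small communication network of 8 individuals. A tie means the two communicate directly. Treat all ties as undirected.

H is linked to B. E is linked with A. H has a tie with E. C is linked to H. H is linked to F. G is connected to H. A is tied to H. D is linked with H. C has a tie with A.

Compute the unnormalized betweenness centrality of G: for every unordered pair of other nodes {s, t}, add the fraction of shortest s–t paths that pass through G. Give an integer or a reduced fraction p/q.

0

No shortest path between any pair of other nodes passes through G.
Summing the contributions gives betweenness(G) = 0.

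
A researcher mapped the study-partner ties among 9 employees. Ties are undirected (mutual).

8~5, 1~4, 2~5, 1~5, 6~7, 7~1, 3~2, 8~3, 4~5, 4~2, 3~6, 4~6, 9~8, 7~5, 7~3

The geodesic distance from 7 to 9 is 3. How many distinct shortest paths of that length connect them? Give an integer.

The shortest distance is 3. The length-3 paths are: 7–3–8–9; 7–5–8–9.
That gives 2 distinct shortest paths.

2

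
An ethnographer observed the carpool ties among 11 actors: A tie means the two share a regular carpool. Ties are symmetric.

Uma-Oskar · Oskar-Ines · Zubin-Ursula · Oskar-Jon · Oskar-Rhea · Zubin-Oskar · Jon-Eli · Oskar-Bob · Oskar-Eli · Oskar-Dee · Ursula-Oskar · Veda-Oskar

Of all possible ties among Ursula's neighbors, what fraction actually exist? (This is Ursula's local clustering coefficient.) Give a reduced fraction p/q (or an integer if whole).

1

Ursula's neighbors: Oskar and Zubin (k = 2).
Possible neighbor pairs: C(2,2) = 1. Edges among them: Oskar–Zubin → e = 1.
Clustering(Ursula) = 1/1.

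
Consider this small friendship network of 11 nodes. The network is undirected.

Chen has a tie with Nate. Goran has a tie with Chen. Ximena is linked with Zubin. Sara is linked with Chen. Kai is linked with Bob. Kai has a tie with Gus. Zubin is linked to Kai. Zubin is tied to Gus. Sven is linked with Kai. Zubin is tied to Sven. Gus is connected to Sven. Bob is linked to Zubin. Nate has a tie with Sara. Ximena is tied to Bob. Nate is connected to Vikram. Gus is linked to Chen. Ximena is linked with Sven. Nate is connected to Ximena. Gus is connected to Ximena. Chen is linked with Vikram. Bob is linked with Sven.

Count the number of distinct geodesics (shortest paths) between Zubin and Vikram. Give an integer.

2

The shortest distance is 3. The length-3 paths are: Zubin–Ximena–Nate–Vikram; Zubin–Gus–Chen–Vikram.
That gives 2 distinct shortest paths.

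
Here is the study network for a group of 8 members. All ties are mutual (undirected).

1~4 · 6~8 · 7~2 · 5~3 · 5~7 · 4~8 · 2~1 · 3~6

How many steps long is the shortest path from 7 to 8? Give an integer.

One shortest route is 7 – 5 – 3 – 6 – 8, which uses 4 edges, and at distance 3 from 7 we only reach {4, 6}, which does not include 8. So d(7,8) = 4.

4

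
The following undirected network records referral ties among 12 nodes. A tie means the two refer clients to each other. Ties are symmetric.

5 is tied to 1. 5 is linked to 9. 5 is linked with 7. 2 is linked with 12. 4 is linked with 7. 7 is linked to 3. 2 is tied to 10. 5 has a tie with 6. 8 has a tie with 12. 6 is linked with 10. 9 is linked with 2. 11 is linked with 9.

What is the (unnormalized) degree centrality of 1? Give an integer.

1 is directly tied to 5. That is 1 neighbor, so the degree of 1 is 1.

1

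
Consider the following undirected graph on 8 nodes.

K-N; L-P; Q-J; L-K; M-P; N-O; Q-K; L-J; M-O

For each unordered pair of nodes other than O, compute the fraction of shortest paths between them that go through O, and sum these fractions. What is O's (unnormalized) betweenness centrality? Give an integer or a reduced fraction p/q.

Pairs whose geodesics pass through O — P–N: 1/2; Q–M: 1/3; K–M: 1/2; N–M: 1.
All other pairs contribute 0.
Summing the contributions gives betweenness(O) = 7/3.

7/3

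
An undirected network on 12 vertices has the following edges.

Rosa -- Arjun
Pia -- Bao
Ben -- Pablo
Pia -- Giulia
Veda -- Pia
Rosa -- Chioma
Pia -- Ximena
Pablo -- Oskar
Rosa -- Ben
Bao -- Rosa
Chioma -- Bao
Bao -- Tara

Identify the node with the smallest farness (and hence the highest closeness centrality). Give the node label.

Bao

Farness (sum of distances to all others) for each node — Arjun:32, Bao:21, Ben:28, Chioma:26, Giulia:35, Oskar:46, Pablo:36, Pia:25, Rosa:22, Tara:31, Veda:35, Ximena:35.
The smallest farness is 21, for Bao, so Bao has the highest closeness.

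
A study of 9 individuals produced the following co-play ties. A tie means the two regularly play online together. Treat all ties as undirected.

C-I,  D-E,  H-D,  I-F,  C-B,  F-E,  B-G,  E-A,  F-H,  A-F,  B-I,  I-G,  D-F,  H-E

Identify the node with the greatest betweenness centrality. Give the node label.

Unnormalized betweenness of each node: A:0, B:1/2, C:0, D:0, E:1, F:17, G:0, H:0, I:31/2.
F has the largest value, 17, making it the main broker — the node through which the most shortest paths run.

F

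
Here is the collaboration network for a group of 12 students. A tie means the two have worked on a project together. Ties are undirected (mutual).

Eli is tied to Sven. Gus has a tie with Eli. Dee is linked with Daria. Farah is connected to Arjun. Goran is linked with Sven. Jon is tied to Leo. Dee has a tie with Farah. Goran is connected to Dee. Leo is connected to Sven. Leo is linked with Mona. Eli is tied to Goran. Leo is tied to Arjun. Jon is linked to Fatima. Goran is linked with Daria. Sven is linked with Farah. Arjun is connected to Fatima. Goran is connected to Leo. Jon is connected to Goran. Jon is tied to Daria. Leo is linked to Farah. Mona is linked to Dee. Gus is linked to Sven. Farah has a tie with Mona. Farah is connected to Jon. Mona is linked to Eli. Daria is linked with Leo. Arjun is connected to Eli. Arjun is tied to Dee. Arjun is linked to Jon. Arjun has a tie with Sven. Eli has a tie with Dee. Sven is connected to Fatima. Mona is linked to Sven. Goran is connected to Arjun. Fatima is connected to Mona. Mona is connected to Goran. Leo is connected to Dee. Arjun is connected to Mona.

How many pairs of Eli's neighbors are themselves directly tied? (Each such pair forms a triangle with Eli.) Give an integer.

Eli's neighbors: Arjun, Dee, Goran, Gus, Mona, and Sven.
Neighbor pairs that are themselves tied: Eli–Arjun–Dee; Eli–Arjun–Goran; Eli–Arjun–Mona; Eli–Arjun–Sven; Eli–Dee–Goran; Eli–Dee–Mona; Eli–Goran–Mona; Eli–Goran–Sven; Eli–Gus–Sven; Eli–Mona–Sven. Each forms one triangle with Eli, for 10 in total.

10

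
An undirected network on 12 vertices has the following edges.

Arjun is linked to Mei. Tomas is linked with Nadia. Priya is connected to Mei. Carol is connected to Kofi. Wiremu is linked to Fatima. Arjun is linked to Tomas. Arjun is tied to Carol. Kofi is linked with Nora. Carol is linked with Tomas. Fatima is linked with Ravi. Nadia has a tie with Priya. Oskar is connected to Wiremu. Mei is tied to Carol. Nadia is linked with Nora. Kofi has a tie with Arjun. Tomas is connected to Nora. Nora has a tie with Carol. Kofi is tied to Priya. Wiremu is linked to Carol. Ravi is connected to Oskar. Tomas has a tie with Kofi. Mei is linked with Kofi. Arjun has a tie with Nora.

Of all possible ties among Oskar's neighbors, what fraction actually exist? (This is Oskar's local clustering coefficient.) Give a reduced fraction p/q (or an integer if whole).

0

Oskar's neighbors: Ravi and Wiremu (k = 2).
Possible neighbor pairs: C(2,2) = 1. Edges among them: none → e = 0.
Clustering(Oskar) = 0/1.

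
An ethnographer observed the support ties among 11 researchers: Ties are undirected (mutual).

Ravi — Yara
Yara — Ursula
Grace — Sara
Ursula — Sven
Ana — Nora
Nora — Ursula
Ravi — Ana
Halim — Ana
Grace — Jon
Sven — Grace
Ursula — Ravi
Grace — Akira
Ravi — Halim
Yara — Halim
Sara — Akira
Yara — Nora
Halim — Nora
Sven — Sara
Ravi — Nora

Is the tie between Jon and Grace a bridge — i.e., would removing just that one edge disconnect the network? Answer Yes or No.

Yes

Without the Jon–Grace edge there is no alternate route between Jon and Grace, so the network disconnects. It is a bridge.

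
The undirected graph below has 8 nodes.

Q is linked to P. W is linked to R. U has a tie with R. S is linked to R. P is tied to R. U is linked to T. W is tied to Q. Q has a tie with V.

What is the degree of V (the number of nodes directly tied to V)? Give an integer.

1

V is directly tied to Q. That is 1 neighbor, so the degree of V is 1.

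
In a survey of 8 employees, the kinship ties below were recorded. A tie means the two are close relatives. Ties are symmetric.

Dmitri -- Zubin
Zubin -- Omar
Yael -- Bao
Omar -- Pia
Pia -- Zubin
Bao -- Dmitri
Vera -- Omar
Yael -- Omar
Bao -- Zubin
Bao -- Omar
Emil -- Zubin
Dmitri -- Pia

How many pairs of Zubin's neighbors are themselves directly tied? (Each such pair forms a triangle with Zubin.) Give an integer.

4

Zubin's neighbors: Bao, Dmitri, Emil, Omar, and Pia.
Neighbor pairs that are themselves tied: Zubin–Bao–Dmitri; Zubin–Bao–Omar; Zubin–Dmitri–Pia; Zubin–Omar–Pia. Each forms one triangle with Zubin, for 4 in total.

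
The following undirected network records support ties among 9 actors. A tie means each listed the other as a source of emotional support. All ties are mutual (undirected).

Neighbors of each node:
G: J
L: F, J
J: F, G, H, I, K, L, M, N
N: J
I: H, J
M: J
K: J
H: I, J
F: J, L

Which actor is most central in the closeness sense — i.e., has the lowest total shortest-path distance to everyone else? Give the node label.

Farness (sum of distances to all others) for each node — F:14, G:15, H:14, I:14, J:8, K:15, L:14, M:15, N:15.
The smallest farness is 8, for J, so J has the highest closeness.

J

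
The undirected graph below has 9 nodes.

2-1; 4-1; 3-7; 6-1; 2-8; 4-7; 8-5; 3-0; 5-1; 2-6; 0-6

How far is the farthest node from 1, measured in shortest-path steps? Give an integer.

Distances from 1: 0:2, 2:1, 3:3, 4:1, 5:1, 6:1, 7:2, 8:2.
The largest is 3 (to 3), so the eccentricity of 1 is 3.

3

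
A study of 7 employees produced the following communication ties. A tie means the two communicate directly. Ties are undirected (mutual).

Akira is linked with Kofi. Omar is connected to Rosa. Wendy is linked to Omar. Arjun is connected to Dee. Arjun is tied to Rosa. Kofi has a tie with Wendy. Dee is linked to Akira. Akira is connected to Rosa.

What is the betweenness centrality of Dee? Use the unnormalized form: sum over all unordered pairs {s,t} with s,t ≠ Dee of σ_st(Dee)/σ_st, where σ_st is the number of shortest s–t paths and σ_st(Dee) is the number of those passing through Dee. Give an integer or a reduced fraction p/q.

Pairs whose geodesics pass through Dee — Arjun–Akira: 1/2; Arjun–Kofi: 1/2.
All other pairs contribute 0.
Summing the contributions gives betweenness(Dee) = 1.

1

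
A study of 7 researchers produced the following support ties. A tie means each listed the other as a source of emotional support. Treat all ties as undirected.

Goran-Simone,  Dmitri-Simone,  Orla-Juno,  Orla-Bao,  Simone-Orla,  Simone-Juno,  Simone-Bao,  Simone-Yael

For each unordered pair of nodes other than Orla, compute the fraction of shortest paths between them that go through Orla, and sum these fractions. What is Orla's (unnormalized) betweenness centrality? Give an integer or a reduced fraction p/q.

Pairs whose geodesics pass through Orla — Juno–Bao: 1/2.
All other pairs contribute 0.
Summing the contributions gives betweenness(Orla) = 1/2.

1/2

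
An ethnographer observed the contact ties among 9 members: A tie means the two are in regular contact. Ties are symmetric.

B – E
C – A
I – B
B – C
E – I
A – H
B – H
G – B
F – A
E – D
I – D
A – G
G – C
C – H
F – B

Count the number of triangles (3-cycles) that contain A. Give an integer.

2

A's neighbors: C, F, G, and H.
Neighbor pairs that are themselves tied: A–C–G; A–C–H. Each forms one triangle with A, for 2 in total.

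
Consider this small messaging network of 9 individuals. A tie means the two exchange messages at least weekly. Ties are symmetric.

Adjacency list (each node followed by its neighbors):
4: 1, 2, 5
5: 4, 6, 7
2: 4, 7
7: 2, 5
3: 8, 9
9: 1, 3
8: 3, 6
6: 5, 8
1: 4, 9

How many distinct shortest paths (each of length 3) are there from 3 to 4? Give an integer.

The shortest distance is 3, and the only length-3 path is 3–9–1–4. So there is exactly 1 shortest path.

1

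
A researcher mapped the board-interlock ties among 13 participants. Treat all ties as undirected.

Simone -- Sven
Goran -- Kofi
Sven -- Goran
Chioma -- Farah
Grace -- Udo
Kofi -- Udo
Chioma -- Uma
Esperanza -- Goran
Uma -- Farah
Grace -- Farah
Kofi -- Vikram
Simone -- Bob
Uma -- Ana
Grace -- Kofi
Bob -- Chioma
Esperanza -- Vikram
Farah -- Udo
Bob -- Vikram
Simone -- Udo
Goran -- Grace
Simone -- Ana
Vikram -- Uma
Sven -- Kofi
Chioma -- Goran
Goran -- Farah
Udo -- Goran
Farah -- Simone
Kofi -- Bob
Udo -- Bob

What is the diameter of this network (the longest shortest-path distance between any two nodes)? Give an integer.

3

Eccentricity of each node (its greatest distance to any other): Ana:3, Bob:2, Chioma:2, Esperanza:3, Farah:2, Goran:3, Grace:3, Kofi:3, Simone:3, Sven:3, Udo:2, Uma:3, Vikram:2.
The maximum eccentricity is 3, realized for instance by the pair Simone–Esperanza via Simone – Bob – Vikram – Esperanza. So the diameter is 3.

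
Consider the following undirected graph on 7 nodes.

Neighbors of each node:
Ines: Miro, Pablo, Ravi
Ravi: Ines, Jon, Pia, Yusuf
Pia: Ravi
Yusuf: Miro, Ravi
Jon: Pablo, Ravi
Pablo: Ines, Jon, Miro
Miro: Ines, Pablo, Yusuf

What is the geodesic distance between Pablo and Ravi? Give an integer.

2

One shortest route is Pablo – Ines – Ravi, which uses 2 edges, and Pablo and Ravi are not directly tied, so nothing shorter exists. So d(Pablo,Ravi) = 2.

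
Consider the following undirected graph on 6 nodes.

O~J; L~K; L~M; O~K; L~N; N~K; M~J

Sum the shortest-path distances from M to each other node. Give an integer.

8

Distances from M: J:1, K:2, L:1, N:2, O:2.
Sum = 1 + 2 + 1 + 2 + 2 = 8.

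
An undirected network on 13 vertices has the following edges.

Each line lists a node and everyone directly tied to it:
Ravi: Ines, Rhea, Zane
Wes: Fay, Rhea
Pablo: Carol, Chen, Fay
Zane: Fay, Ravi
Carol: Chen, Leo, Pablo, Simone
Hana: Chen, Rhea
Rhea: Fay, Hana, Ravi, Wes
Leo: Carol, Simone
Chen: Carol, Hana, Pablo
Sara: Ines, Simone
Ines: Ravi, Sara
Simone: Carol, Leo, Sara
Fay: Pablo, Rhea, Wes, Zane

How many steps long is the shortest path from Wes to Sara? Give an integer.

4

One shortest route is Wes – Rhea – Ravi – Ines – Sara, which uses 4 edges, and at distance 3 from Wes we only reach {Carol, Chen, Ines}, which does not include Sara. So d(Wes,Sara) = 4.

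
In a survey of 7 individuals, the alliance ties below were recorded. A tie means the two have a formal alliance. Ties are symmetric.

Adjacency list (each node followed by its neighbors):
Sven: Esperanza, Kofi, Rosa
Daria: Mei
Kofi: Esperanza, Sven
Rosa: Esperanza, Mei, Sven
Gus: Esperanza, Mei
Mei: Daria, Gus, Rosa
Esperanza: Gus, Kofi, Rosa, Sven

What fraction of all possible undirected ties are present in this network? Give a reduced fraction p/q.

3/7

There are 9 edges and 7 nodes, so the maximum possible is C(7,2) = 21.
Density = 9/21 = 3/7.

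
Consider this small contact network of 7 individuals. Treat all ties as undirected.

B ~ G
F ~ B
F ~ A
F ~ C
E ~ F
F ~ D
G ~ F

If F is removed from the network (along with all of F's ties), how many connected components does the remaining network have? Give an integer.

Without F, the remaining ties split the others into: {E}; {B, G}; {C}; {D}; {A}.
That's 5 separate components.

5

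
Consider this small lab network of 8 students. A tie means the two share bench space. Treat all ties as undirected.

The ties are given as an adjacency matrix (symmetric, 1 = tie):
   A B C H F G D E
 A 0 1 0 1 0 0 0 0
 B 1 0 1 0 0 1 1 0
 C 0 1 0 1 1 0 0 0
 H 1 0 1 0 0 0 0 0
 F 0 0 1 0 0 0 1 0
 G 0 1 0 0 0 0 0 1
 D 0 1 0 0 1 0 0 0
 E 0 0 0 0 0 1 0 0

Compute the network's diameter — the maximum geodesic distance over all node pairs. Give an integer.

4

Eccentricity of each node (its greatest distance to any other): A:3, B:2, C:3, D:3, E:4, F:4, G:3, H:4.
The maximum eccentricity is 4, realized for instance by the pair H–E via H – A – B – G – E. So the diameter is 4.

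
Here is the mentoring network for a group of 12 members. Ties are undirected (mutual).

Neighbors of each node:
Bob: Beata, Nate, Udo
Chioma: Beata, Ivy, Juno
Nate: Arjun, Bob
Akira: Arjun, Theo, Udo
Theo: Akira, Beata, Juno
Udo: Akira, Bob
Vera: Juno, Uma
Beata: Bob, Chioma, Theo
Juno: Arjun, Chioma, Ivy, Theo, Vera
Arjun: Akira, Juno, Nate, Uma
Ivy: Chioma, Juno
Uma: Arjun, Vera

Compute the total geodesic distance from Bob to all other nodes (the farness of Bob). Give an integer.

24

Distances from Bob: Akira:2, Arjun:2, Beata:1, Chioma:2, Ivy:3, Juno:3, Nate:1, Theo:2, Udo:1, Uma:3, Vera:4.
Sum = 2 + 2 + 1 + 2 + 3 + 3 + 1 + 2 + 1 + 3 + 4 = 24.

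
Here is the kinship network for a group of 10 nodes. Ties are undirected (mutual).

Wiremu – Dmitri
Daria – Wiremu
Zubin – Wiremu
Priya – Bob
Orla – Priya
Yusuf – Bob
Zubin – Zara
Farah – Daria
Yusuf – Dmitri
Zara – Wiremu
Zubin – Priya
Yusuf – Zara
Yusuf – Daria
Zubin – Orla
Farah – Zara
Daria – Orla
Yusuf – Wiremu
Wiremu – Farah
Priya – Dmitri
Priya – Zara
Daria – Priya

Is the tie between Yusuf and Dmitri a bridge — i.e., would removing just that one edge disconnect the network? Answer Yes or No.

No

Even without that edge, Yusuf still reaches Dmitri via Yusuf – Wiremu – Dmitri, so the network stays connected. Not a bridge.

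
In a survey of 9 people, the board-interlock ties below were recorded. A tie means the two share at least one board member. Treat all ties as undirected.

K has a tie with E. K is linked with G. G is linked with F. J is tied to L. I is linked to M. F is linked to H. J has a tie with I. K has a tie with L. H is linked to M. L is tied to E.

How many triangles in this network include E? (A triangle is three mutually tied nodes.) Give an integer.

E's neighbors: K and L.
Neighbor pairs that are themselves tied: E–K–L. Each forms one triangle with E, for 1 in total.

1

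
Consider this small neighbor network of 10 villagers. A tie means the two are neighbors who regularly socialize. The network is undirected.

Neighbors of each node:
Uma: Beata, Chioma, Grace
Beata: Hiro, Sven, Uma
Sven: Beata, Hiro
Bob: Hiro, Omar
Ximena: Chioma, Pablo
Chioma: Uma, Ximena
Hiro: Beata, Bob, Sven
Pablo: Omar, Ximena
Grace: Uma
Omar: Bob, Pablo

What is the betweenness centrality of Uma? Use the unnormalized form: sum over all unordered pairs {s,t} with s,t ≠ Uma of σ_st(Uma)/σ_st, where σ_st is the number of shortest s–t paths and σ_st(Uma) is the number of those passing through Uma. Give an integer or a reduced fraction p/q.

29/2

Pairs whose geodesics pass through Uma — Hiro–Chioma: 1; Hiro–Grace: 1; Hiro–Ximena: 1/2; Chioma–Grace: 1; Chioma–Beata: 1; Chioma–Bob: 1/2; Chioma–Sven: 1; Grace–Pablo: 1; Grace–Ximena: 1; Grace–Beata: 1; Grace–Omar: 2/2; Grace–Bob: 1; Grace–Sven: 1; Pablo–Beata: 1/2 … (+2 more pairs).
All other pairs contribute 0.
Summing the contributions gives betweenness(Uma) = 29/2.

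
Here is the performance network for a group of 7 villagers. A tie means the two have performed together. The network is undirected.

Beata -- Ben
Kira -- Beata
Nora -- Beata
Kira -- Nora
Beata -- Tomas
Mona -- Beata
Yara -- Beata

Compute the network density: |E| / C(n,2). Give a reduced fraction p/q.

1/3

There are 7 edges and 7 nodes, so the maximum possible is C(7,2) = 21.
Density = 7/21 = 1/3.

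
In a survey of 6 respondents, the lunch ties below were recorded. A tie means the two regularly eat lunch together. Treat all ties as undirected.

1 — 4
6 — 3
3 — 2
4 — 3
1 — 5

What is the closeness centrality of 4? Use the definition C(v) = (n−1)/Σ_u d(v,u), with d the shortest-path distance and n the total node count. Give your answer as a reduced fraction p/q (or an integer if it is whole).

Distances from 4: 1:1, 2:2, 3:1, 5:2, 6:2. Sum = 8.
n = 6, so closeness = 5/8.

5/8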